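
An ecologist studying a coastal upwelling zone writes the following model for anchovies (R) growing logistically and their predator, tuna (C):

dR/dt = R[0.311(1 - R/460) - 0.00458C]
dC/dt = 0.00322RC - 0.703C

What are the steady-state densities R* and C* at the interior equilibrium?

R* ≈ 218, C* ≈ 35.7

From dC/dt = 0 with C > 0: 0.00322R* = 0.703, so R* = 218.
Substitute into dR/dt = 0: 0.311(1 - 218/460) = 0.00458C*.
The bracket is 0.525, giving C* = 0.163/0.00458 = 35.7.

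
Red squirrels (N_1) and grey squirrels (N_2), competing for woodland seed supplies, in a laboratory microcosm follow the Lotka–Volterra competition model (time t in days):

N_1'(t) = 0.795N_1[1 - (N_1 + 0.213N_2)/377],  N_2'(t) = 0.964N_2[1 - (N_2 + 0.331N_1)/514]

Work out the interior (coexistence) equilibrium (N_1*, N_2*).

N_1* ≈ 288, N_2* ≈ 419

Setting both brackets to zero gives the nullclines N_1 + 0.213N_2 = 377 and 0.331N_1 + N_2 = 514.
Substituting N_2 = 514 - 0.331N_1 into the first: N_1(1 - 0.213·0.331) = 377 - 0.213·514.
So N_1* = 268/0.929 = 288, and then N_2* = 514 - 0.331·288 = 419.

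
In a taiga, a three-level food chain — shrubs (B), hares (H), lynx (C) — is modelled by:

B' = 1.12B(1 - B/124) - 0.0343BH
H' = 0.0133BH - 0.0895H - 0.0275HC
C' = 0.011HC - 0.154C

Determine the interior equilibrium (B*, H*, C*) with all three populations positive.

From dC/dt = 0: 0.011H* = 0.154, so H* = 14.
From dB/dt = 0: 1.12(1 - B*/124) = 0.0343·14, giving B* = 124·(1 - 0.429) = 70.8.
From dH/dt = 0: 0.0133·70.8 - 0.0895 = 0.0275C*, so C* = 0.853/0.0275 = 31.

B* ≈ 70.8, H* ≈ 14, C* ≈ 31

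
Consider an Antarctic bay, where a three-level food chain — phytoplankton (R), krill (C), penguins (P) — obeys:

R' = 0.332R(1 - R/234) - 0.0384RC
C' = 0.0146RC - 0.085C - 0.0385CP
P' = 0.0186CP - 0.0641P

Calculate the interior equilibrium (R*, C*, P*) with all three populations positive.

From dP/dt = 0: 0.0186C* = 0.0641, so C* = 3.45.
From dR/dt = 0: 0.332(1 - R*/234) = 0.0384·3.45, giving R* = 234·(1 - 0.399) = 141.
From dC/dt = 0: 0.0146·141 - 0.085 = 0.0385P*, so P* = 1.97/0.0385 = 51.2.

R* ≈ 141, C* ≈ 3.45, P* ≈ 51.2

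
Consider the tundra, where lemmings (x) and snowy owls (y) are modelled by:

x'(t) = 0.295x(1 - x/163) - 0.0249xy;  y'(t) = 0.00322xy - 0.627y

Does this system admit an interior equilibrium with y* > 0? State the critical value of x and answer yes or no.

Threshold x = 195; K < 195, so no, the predator goes extinct.

The predator equation gives dy/dt > 0 only when x > 0.627/0.00322 = 195.
Without the predator, x → K = 163. Since 163 < 195, the predator cannot invade.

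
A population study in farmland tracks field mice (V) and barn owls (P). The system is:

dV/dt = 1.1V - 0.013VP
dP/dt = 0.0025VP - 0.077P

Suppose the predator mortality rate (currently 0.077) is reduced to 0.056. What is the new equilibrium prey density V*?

At the interior fixed point, setting dP/dt = 0 with P > 0 fixes V* = (predator death rate)/(VP coefficient) — independent of the other coefficients.
With the change, V* = 0.056/0.0025 = 22.4; it falls from 30.8.

V* ≈ 22.4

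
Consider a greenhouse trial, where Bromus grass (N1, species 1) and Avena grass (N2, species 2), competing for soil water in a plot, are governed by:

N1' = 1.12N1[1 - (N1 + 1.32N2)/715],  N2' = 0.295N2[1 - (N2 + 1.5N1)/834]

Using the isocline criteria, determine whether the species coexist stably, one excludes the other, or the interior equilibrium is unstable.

unstable coexistence (outcome depends on initial conditions)

Compare the nullcline intercepts: K1/α12 = 715/1.32 = 542 < K2 = 834; K2/α21 = 834/1.5 = 556 < K1 = 715.
Since both are reversed, neither can invade when rare; the interior point is a saddle.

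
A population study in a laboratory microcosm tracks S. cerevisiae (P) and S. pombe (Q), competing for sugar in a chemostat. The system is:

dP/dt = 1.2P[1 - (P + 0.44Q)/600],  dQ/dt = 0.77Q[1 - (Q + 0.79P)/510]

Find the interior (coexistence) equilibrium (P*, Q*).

Setting both brackets to zero gives the nullclines P + 0.44Q = 600 and 0.79P + Q = 510.
Substituting Q = 510 - 0.79P into the first: P(1 - 0.44·0.79) = 600 - 0.44·510.
So P* = 376/0.652 = 576, and then Q* = 510 - 0.79·576 = 55.2.

P* ≈ 576, Q* ≈ 55.2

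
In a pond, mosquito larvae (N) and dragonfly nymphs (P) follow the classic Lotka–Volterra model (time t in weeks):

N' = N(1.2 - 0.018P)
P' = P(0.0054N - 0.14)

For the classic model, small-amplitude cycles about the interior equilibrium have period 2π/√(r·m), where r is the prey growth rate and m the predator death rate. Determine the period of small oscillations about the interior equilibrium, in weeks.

Here r = 1.2 and m = 0.14, so r·m = 0.168.
ω = √0.168 = 0.41 per week, hence T = 2π/ω ≈ 15.3 weeks.

T ≈ 15.3 weeks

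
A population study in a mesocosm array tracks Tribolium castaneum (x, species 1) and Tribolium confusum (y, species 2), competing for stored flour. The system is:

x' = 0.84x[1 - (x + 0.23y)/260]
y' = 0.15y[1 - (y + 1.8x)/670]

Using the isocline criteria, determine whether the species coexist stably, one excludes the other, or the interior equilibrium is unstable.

stable coexistence

Compare the nullcline intercepts: K1/α12 = 260/0.23 = 1130 > K2 = 670; K2/α21 = 670/1.8 = 372 > K1 = 260.
Since both inequalities hold, each species can invade when rare, so the interior equilibrium is stable.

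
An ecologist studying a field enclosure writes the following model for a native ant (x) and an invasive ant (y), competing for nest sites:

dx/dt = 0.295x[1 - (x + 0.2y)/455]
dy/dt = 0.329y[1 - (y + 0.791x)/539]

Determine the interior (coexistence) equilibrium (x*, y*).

Setting both brackets to zero gives the nullclines x + 0.2y = 455 and 0.791x + y = 539.
Substituting y = 539 - 0.791x into the first: x(1 - 0.2·0.791) = 455 - 0.2·539.
So x* = 347/0.842 = 412, and then y* = 539 - 0.791·412 = 213.

x* ≈ 412, y* ≈ 213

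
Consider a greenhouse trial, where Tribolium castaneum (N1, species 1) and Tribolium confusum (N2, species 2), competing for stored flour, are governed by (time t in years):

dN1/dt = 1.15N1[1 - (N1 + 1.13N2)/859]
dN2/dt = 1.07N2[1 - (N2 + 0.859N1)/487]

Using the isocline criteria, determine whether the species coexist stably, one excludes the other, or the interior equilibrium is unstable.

species 1 excludes species 2

Compare the nullcline intercepts: K1/α12 = 859/1.13 = 760 > K2 = 487; K2/α21 = 487/0.859 = 567 < K1 = 859.
Since the inequalities point opposite ways, species 1 can invade but species 2 cannot.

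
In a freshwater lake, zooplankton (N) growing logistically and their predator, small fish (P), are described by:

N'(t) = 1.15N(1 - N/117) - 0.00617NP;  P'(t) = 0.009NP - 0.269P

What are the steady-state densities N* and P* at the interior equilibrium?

N* ≈ 29.9, P* ≈ 139

From dP/dt = 0 with P > 0: 0.009N* = 0.269, so N* = 29.9.
Substitute into dN/dt = 0: 1.15(1 - 29.9/117) = 0.00617P*.
The bracket is 0.745, giving P* = 0.856/0.00617 = 139.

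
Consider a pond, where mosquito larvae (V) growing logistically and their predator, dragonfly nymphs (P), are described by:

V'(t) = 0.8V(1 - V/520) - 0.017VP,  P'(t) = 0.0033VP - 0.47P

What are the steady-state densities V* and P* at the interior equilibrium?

From dP/dt = 0 with P > 0: 0.0033V* = 0.47, so V* = 142.
Substitute into dV/dt = 0: 0.8(1 - 142/520) = 0.017P*.
The bracket is 0.726, giving P* = 0.581/0.017 = 34.2.

V* ≈ 142, P* ≈ 34.2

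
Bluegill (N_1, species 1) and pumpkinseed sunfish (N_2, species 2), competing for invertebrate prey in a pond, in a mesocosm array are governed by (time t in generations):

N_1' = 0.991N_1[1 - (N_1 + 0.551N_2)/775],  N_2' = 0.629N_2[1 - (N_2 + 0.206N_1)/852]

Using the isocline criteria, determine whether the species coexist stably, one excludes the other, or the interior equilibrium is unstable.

stable coexistence

Compare the nullcline intercepts: K1/α12 = 775/0.551 = 1410 > K2 = 852; K2/α21 = 852/0.206 = 4140 > K1 = 775.
Since both inequalities hold, each species can invade when rare, so the interior equilibrium is stable.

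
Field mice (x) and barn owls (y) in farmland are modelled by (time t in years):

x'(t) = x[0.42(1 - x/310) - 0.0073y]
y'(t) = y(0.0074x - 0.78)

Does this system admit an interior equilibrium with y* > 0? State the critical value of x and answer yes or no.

Threshold x = 105; K > 105, so yes, the predator persists.

The predator equation gives dy/dt > 0 only when x > 0.78/0.0074 = 105.
Without the predator, x → K = 310. Since 310 > 105, the predator can invade and persist.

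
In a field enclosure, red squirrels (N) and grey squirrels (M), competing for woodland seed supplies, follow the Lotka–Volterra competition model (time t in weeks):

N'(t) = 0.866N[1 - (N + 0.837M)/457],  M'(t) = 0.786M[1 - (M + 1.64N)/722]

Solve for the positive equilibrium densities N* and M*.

Setting both brackets to zero gives the nullclines N + 0.837M = 457 and 1.64N + M = 722.
Substituting M = 722 - 1.64N into the first: N(1 - 0.837·1.64) = 457 - 0.837·722.
So N* = -147/-0.373 = 395, and then M* = 722 - 1.64·395 = 73.7.

N* ≈ 395, M* ≈ 73.7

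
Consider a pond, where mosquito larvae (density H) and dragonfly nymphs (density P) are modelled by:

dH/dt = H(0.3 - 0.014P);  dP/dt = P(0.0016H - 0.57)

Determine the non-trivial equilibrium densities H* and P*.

H* ≈ 356, P* ≈ 21.4

Set dP/dt = 0 with P > 0: 0.0016H - 0.57 = 0, so H* = 0.57/0.0016 = 356.
Set dH/dt = 0 with H > 0: 0.3 - 0.014P = 0, so P* = 0.3/0.014 = 21.4.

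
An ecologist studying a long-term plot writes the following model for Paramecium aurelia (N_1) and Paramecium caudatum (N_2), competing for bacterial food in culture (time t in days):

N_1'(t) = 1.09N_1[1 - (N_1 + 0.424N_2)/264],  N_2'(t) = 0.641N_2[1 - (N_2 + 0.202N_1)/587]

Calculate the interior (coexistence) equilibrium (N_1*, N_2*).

Setting both brackets to zero gives the nullclines N_1 + 0.424N_2 = 264 and 0.202N_1 + N_2 = 587.
Substituting N_2 = 587 - 0.202N_1 into the first: N_1(1 - 0.424·0.202) = 264 - 0.424·587.
So N_1* = 15.1/0.914 = 16.5, and then N_2* = 587 - 0.202·16.5 = 584.

N_1* ≈ 16.5, N_2* ≈ 584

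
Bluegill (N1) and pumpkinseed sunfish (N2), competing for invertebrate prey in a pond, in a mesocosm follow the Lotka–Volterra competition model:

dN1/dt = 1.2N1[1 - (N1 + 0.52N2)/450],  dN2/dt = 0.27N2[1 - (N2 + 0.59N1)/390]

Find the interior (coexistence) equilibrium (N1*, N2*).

Setting both brackets to zero gives the nullclines N1 + 0.52N2 = 450 and 0.59N1 + N2 = 390.
Substituting N2 = 390 - 0.59N1 into the first: N1(1 - 0.52·0.59) = 450 - 0.52·390.
So N1* = 247/0.693 = 357, and then N2* = 390 - 0.59·357 = 180.

N1* ≈ 357, N2* ≈ 180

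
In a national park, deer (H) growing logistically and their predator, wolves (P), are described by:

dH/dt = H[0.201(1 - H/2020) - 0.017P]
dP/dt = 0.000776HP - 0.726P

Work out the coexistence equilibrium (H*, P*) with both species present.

H* ≈ 936, P* ≈ 6.35

From dP/dt = 0 with P > 0: 0.000776H* = 0.726, so H* = 936.
Substitute into dH/dt = 0: 0.201(1 - 936/2020) = 0.017P*.
The bracket is 0.537, giving P* = 0.108/0.017 = 6.35.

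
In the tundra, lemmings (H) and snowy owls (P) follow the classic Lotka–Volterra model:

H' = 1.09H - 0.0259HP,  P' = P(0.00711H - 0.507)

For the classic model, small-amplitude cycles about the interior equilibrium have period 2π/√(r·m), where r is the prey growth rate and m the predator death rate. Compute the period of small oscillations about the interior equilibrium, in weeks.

Here r = 1.09 and m = 0.507, so r·m = 0.553.
ω = √0.553 = 0.743 per week, hence T = 2π/ω ≈ 8.45 weeks.

T ≈ 8.45 weeks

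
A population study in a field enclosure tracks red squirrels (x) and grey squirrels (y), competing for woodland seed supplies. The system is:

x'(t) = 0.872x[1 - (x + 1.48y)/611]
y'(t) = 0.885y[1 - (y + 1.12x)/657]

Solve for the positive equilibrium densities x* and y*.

x* ≈ 550, y* ≈ 41.5

Setting both brackets to zero gives the nullclines x + 1.48y = 611 and 1.12x + y = 657.
Substituting y = 657 - 1.12x into the first: x(1 - 1.48·1.12) = 611 - 1.48·657.
So x* = -361/-0.658 = 550, and then y* = 657 - 1.12·550 = 41.5.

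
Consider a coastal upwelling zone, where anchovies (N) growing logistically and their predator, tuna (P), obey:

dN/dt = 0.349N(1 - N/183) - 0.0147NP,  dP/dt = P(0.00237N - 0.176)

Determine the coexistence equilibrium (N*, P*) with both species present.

From dP/dt = 0 with P > 0: 0.00237N* = 0.176, so N* = 74.3.
Substitute into dN/dt = 0: 0.349(1 - 74.3/183) = 0.0147P*.
The bracket is 0.594, giving P* = 0.207/0.0147 = 14.1.

N* ≈ 74.3, P* ≈ 14.1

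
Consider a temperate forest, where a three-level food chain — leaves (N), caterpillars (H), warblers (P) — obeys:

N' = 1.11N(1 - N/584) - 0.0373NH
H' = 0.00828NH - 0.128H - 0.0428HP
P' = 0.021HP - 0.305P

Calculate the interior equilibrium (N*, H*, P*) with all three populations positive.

N* ≈ 299, H* ≈ 14.5, P* ≈ 54.8

From dP/dt = 0: 0.021H* = 0.305, so H* = 14.5.
From dN/dt = 0: 1.11(1 - N*/584) = 0.0373·14.5, giving N* = 584·(1 - 0.488) = 299.
From dH/dt = 0: 0.00828·299 - 0.128 = 0.0428P*, so P* = 2.35/0.0428 = 54.8.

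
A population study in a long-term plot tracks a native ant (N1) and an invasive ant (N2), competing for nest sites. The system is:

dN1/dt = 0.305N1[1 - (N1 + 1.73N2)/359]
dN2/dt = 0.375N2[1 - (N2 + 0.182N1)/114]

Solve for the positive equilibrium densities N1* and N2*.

N1* ≈ 236, N2* ≈ 71

Setting both brackets to zero gives the nullclines N1 + 1.73N2 = 359 and 0.182N1 + N2 = 114.
Substituting N2 = 114 - 0.182N1 into the first: N1(1 - 1.73·0.182) = 359 - 1.73·114.
So N1* = 162/0.685 = 236, and then N2* = 114 - 0.182·236 = 71.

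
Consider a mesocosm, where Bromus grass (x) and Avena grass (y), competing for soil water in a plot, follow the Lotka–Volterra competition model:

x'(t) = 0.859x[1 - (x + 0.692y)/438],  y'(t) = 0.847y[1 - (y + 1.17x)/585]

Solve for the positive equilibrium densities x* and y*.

x* ≈ 174, y* ≈ 381

Setting both brackets to zero gives the nullclines x + 0.692y = 438 and 1.17x + y = 585.
Substituting y = 585 - 1.17x into the first: x(1 - 0.692·1.17) = 438 - 0.692·585.
So x* = 33.2/0.19 = 174, and then y* = 585 - 1.17·174 = 381.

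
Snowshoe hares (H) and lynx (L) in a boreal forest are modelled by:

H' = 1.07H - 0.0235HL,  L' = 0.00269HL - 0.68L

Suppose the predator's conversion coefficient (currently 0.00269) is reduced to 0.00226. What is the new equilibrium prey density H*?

At the interior fixed point, setting dL/dt = 0 with L > 0 fixes H* = (predator death rate)/(HL coefficient) — independent of the other coefficients.
With the change, H* = 0.68/0.00226 = 301; it rises from 253.

H* ≈ 301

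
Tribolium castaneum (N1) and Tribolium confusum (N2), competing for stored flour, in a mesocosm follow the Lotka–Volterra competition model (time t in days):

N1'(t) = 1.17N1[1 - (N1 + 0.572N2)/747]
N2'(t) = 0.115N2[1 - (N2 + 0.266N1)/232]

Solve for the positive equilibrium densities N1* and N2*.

N1* ≈ 725, N2* ≈ 39.3

Setting both brackets to zero gives the nullclines N1 + 0.572N2 = 747 and 0.266N1 + N2 = 232.
Substituting N2 = 232 - 0.266N1 into the first: N1(1 - 0.572·0.266) = 747 - 0.572·232.
So N1* = 614/0.848 = 725, and then N2* = 232 - 0.266·725 = 39.3.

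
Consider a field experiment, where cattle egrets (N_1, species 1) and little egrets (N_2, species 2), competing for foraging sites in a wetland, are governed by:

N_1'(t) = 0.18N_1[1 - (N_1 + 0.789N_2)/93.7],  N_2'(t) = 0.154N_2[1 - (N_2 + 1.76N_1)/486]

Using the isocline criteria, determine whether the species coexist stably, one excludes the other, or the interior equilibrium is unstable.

Compare the nullcline intercepts: K1/α12 = 93.7/0.789 = 119 < K2 = 486; K2/α21 = 486/1.76 = 276 > K1 = 93.7.
Since the inequalities point opposite ways, species 2 can invade but species 1 cannot.

species 2 excludes species 1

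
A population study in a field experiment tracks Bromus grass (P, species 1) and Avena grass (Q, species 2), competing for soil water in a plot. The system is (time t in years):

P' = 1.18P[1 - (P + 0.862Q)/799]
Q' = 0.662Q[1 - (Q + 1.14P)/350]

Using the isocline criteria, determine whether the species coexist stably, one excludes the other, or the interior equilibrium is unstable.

Compare the nullcline intercepts: K1/α12 = 799/0.862 = 927 > K2 = 350; K2/α21 = 350/1.14 = 307 < K1 = 799.
Since the inequalities point opposite ways, species 1 can invade but species 2 cannot.

species 1 excludes species 2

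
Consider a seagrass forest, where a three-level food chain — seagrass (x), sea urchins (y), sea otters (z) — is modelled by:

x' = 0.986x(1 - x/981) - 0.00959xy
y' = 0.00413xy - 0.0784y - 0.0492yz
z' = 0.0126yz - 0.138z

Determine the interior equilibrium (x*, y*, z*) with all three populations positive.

From dz/dt = 0: 0.0126y* = 0.138, so y* = 11.
From dx/dt = 0: 0.986(1 - x*/981) = 0.00959·11, giving x* = 981·(1 - 0.107) = 876.
From dy/dt = 0: 0.00413·876 - 0.0784 = 0.0492z*, so z* = 3.54/0.0492 = 72.

x* ≈ 876, y* ≈ 11, z* ≈ 72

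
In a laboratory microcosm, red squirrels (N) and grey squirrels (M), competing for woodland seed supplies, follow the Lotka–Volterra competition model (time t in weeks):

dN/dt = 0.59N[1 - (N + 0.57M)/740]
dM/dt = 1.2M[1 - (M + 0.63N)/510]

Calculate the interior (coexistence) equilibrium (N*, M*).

Setting both brackets to zero gives the nullclines N + 0.57M = 740 and 0.63N + M = 510.
Substituting M = 510 - 0.63N into the first: N(1 - 0.57·0.63) = 740 - 0.57·510.
So N* = 449/0.641 = 701, and then M* = 510 - 0.63·701 = 68.3.

N* ≈ 701, M* ≈ 68.3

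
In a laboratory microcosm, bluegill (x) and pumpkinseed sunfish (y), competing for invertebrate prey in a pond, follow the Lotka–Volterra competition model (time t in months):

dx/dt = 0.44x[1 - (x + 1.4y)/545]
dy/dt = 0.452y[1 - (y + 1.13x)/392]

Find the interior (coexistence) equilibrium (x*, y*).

Setting both brackets to zero gives the nullclines x + 1.4y = 545 and 1.13x + y = 392.
Substituting y = 392 - 1.13x into the first: x(1 - 1.4·1.13) = 545 - 1.4·392.
So x* = -3.8/-0.582 = 6.53, and then y* = 392 - 1.13·6.53 = 385.

x* ≈ 6.53, y* ≈ 385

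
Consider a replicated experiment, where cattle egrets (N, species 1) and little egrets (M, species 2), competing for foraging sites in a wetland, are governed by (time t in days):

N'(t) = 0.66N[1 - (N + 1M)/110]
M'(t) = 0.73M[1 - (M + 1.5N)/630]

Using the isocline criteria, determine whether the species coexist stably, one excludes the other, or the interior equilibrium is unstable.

species 2 excludes species 1

Compare the nullcline intercepts: K1/α12 = 110/1 = 110 < K2 = 630; K2/α21 = 630/1.5 = 420 > K1 = 110.
Since the inequalities point opposite ways, species 2 can invade but species 1 cannot.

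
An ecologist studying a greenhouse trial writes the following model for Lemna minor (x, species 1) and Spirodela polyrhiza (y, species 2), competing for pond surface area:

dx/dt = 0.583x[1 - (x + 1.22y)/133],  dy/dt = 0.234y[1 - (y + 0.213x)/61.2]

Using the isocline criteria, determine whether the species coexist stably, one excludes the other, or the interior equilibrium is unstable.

stable coexistence

Compare the nullcline intercepts: K1/α12 = 133/1.22 = 109 > K2 = 61.2; K2/α21 = 61.2/0.213 = 287 > K1 = 133.
Since both inequalities hold, each species can invade when rare, so the interior equilibrium is stable.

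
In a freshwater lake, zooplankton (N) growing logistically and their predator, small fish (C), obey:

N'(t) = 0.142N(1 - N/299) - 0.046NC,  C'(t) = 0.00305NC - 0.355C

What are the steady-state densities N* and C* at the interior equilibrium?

From dC/dt = 0 with C > 0: 0.00305N* = 0.355, so N* = 116.
Substitute into dN/dt = 0: 0.142(1 - 116/299) = 0.046C*.
The bracket is 0.611, giving C* = 0.0867/0.046 = 1.89.

N* ≈ 116, C* ≈ 1.89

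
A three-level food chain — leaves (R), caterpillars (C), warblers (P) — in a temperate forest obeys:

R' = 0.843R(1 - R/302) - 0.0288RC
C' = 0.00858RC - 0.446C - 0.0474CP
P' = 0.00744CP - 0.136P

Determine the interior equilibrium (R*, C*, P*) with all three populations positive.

R* ≈ 113, C* ≈ 18.3, P* ≈ 11.1

From dP/dt = 0: 0.00744C* = 0.136, so C* = 18.3.
From dR/dt = 0: 0.843(1 - R*/302) = 0.0288·18.3, giving R* = 302·(1 - 0.624) = 113.
From dC/dt = 0: 0.00858·113 - 0.446 = 0.0474P*, so P* = 0.527/0.0474 = 11.1.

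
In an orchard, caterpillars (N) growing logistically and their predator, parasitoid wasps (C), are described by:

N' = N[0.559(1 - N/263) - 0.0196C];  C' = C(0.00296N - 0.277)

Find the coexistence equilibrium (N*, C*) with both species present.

N* ≈ 93.6, C* ≈ 18.4

From dC/dt = 0 with C > 0: 0.00296N* = 0.277, so N* = 93.6.
Substitute into dN/dt = 0: 0.559(1 - 93.6/263) = 0.0196C*.
The bracket is 0.644, giving C* = 0.36/0.0196 = 18.4.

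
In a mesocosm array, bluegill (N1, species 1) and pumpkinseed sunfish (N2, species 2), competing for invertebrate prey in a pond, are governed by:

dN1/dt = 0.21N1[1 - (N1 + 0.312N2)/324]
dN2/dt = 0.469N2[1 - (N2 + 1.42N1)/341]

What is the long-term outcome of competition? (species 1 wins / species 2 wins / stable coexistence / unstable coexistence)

species 1 excludes species 2

Compare the nullcline intercepts: K1/α12 = 324/0.312 = 1040 > K2 = 341; K2/α21 = 341/1.42 = 240 < K1 = 324.
Since the inequalities point opposite ways, species 1 can invade but species 2 cannot.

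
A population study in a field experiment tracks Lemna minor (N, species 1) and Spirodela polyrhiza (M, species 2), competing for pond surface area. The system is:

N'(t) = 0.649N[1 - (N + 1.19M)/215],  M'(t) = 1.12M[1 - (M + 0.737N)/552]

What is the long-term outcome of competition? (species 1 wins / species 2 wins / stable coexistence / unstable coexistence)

Compare the nullcline intercepts: K1/α12 = 215/1.19 = 181 < K2 = 552; K2/α21 = 552/0.737 = 749 > K1 = 215.
Since the inequalities point opposite ways, species 2 can invade but species 1 cannot.

species 2 excludes species 1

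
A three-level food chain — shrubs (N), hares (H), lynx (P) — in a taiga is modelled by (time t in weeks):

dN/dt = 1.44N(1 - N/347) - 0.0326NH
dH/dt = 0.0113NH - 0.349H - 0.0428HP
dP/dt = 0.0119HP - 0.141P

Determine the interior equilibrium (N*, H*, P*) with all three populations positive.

N* ≈ 254, H* ≈ 11.8, P* ≈ 58.9

From dP/dt = 0: 0.0119H* = 0.141, so H* = 11.8.
From dN/dt = 0: 1.44(1 - N*/347) = 0.0326·11.8, giving N* = 347·(1 - 0.268) = 254.
From dH/dt = 0: 0.0113·254 - 0.349 = 0.0428P*, so P* = 2.52/0.0428 = 58.9.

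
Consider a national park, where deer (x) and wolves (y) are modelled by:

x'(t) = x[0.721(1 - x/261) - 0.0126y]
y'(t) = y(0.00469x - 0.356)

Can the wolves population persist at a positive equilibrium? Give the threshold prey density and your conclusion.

The predator equation gives dy/dt > 0 only when x > 0.356/0.00469 = 75.9.
Without the predator, x → K = 261. Since 261 > 75.9, the predator can invade and persist.

Threshold x = 75.9; K > 75.9, so yes, the predator persists.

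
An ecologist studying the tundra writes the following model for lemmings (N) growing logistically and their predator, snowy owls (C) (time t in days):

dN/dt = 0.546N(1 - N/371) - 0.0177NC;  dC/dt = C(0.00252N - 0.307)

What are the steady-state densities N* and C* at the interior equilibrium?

N* ≈ 122, C* ≈ 20.7

From dC/dt = 0 with C > 0: 0.00252N* = 0.307, so N* = 122.
Substitute into dN/dt = 0: 0.546(1 - 122/371) = 0.0177C*.
The bracket is 0.672, giving C* = 0.367/0.0177 = 20.7.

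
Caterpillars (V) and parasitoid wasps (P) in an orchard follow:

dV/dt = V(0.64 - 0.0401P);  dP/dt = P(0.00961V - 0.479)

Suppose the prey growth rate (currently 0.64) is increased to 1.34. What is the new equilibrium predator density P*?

P* ≈ 33.4

At the interior fixed point, setting dV/dt = 0 with V > 0 fixes P* = (prey growth rate)/(VP coefficient) — independent of the other coefficients.
With the change, P* = 1.34/0.0401 = 33.4; it rises from 16.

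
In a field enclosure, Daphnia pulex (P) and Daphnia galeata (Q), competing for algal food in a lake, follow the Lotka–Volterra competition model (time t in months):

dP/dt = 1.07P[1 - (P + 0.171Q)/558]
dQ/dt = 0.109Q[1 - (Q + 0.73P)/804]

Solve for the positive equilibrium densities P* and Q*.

Setting both brackets to zero gives the nullclines P + 0.171Q = 558 and 0.73P + Q = 804.
Substituting Q = 804 - 0.73P into the first: P(1 - 0.171·0.73) = 558 - 0.171·804.
So P* = 421/0.875 = 480, and then Q* = 804 - 0.73·480 = 453.

P* ≈ 480, Q* ≈ 453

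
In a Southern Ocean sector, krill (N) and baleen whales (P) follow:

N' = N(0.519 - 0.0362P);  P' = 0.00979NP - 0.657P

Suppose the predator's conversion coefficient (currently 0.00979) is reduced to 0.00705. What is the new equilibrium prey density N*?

At the interior fixed point, setting dP/dt = 0 with P > 0 fixes N* = (predator death rate)/(NP coefficient) — independent of the other coefficients.
With the change, N* = 0.657/0.00705 = 93.2; it rises from 67.1.

N* ≈ 93.2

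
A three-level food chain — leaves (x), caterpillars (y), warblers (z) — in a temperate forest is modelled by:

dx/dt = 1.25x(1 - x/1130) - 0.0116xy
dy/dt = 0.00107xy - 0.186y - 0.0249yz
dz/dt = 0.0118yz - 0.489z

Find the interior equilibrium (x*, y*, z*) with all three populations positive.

From dz/dt = 0: 0.0118y* = 0.489, so y* = 41.4.
From dx/dt = 0: 1.25(1 - x*/1130) = 0.0116·41.4, giving x* = 1130·(1 - 0.385) = 695.
From dy/dt = 0: 0.00107·695 - 0.186 = 0.0249z*, so z* = 0.558/0.0249 = 22.4.

x* ≈ 695, y* ≈ 41.4, z* ≈ 22.4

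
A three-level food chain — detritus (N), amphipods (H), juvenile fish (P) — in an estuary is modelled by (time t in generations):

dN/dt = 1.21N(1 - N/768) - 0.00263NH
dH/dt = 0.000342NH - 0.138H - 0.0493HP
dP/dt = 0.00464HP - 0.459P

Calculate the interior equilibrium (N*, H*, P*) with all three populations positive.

From dP/dt = 0: 0.00464H* = 0.459, so H* = 98.9.
From dN/dt = 0: 1.21(1 - N*/768) = 0.00263·98.9, giving N* = 768·(1 - 0.215) = 603.
From dH/dt = 0: 0.000342·603 - 0.138 = 0.0493P*, so P* = 0.0682/0.0493 = 1.38.

N* ≈ 603, H* ≈ 98.9, P* ≈ 1.38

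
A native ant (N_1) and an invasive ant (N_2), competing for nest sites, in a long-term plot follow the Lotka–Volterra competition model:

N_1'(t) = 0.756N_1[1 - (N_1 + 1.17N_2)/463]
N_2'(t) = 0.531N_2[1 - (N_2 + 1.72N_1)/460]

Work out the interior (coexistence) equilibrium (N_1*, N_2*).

Setting both brackets to zero gives the nullclines N_1 + 1.17N_2 = 463 and 1.72N_1 + N_2 = 460.
Substituting N_2 = 460 - 1.72N_1 into the first: N_1(1 - 1.17·1.72) = 463 - 1.17·460.
So N_1* = -75.2/-1.01 = 74.3, and then N_2* = 460 - 1.72·74.3 = 332.

N_1* ≈ 74.3, N_2* ≈ 332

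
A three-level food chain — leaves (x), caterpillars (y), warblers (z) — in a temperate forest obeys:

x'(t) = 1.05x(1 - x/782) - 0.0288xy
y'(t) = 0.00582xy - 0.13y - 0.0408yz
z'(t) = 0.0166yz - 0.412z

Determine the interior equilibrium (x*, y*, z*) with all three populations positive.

From dz/dt = 0: 0.0166y* = 0.412, so y* = 24.8.
From dx/dt = 0: 1.05(1 - x*/782) = 0.0288·24.8, giving x* = 782·(1 - 0.681) = 250.
From dy/dt = 0: 0.00582·250 - 0.13 = 0.0408z*, so z* = 1.32/0.0408 = 32.4.

x* ≈ 250, y* ≈ 24.8, z* ≈ 32.4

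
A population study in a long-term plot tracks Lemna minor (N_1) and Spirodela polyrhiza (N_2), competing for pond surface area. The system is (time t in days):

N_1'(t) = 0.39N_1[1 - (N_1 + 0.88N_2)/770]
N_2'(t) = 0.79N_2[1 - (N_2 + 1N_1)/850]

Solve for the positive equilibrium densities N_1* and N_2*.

N_1* ≈ 183, N_2* ≈ 667

Setting both brackets to zero gives the nullclines N_1 + 0.88N_2 = 770 and 1N_1 + N_2 = 850.
Substituting N_2 = 850 - 1N_1 into the first: N_1(1 - 0.88·1) = 770 - 0.88·850.
So N_1* = 22/0.12 = 183, and then N_2* = 850 - 1·183 = 667.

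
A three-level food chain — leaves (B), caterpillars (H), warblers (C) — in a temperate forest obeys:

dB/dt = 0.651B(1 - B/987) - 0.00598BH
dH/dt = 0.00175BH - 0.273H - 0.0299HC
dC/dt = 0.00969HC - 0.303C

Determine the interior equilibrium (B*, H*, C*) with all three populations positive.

B* ≈ 703, H* ≈ 31.3, C* ≈ 32

From dC/dt = 0: 0.00969H* = 0.303, so H* = 31.3.
From dB/dt = 0: 0.651(1 - B*/987) = 0.00598·31.3, giving B* = 987·(1 - 0.287) = 703.
From dH/dt = 0: 0.00175·703 - 0.273 = 0.0299C*, so C* = 0.958/0.0299 = 32.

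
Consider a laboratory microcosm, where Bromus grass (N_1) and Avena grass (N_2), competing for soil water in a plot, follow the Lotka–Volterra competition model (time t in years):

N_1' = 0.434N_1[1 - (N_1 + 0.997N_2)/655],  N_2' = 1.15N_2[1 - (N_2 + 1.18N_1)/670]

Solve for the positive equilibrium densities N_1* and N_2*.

N_1* ≈ 73.6, N_2* ≈ 583

Setting both brackets to zero gives the nullclines N_1 + 0.997N_2 = 655 and 1.18N_1 + N_2 = 670.
Substituting N_2 = 670 - 1.18N_1 into the first: N_1(1 - 0.997·1.18) = 655 - 0.997·670.
So N_1* = -13/-0.176 = 73.6, and then N_2* = 670 - 1.18·73.6 = 583.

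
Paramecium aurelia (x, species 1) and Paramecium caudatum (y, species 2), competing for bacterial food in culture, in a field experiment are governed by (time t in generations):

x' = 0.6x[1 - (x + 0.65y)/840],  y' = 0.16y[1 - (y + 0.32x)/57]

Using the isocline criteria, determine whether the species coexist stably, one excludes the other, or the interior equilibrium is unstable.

Compare the nullcline intercepts: K1/α12 = 840/0.65 = 1290 > K2 = 57; K2/α21 = 57/0.32 = 178 < K1 = 840.
Since the inequalities point opposite ways, species 1 can invade but species 2 cannot.

species 1 excludes species 2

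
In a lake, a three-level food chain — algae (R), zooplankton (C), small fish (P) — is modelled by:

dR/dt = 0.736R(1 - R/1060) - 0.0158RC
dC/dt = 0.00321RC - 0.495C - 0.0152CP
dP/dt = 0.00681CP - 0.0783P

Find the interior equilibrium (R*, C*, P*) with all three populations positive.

From dP/dt = 0: 0.00681C* = 0.0783, so C* = 11.5.
From dR/dt = 0: 0.736(1 - R*/1060) = 0.0158·11.5, giving R* = 1060·(1 - 0.247) = 798.
From dC/dt = 0: 0.00321·798 - 0.495 = 0.0152P*, so P* = 2.07/0.0152 = 136.

R* ≈ 798, C* ≈ 11.5, P* ≈ 136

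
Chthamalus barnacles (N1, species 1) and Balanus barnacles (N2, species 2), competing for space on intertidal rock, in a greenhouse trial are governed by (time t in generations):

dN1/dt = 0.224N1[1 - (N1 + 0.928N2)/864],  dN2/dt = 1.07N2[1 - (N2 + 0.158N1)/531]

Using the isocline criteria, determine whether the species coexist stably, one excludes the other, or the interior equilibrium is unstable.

Compare the nullcline intercepts: K1/α12 = 864/0.928 = 931 > K2 = 531; K2/α21 = 531/0.158 = 3360 > K1 = 864.
Since both inequalities hold, each species can invade when rare, so the interior equilibrium is stable.

stable coexistence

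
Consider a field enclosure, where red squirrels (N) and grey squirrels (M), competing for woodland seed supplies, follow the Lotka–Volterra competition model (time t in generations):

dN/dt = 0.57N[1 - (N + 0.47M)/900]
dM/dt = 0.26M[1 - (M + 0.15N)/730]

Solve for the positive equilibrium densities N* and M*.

Setting both brackets to zero gives the nullclines N + 0.47M = 900 and 0.15N + M = 730.
Substituting M = 730 - 0.15N into the first: N(1 - 0.47·0.15) = 900 - 0.47·730.
So N* = 557/0.929 = 599, and then M* = 730 - 0.15·599 = 640.

N* ≈ 599, M* ≈ 640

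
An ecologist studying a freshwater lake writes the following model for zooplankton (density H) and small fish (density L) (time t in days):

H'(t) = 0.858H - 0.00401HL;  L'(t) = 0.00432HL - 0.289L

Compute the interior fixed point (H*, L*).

Set dL/dt = 0 with L > 0: 0.00432H - 0.289 = 0, so H* = 0.289/0.00432 = 66.9.
Set dH/dt = 0 with H > 0: 0.858 - 0.00401L = 0, so L* = 0.858/0.00401 = 214.

H* ≈ 66.9, L* ≈ 214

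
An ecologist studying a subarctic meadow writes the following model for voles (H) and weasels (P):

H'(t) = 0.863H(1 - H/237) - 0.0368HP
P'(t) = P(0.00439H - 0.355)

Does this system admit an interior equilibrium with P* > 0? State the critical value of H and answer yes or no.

Threshold H = 80.9; K > 80.9, so yes, the predator persists.

The predator equation gives dP/dt > 0 only when H > 0.355/0.00439 = 80.9.
Without the predator, H → K = 237. Since 237 > 80.9, the predator can invade and persist.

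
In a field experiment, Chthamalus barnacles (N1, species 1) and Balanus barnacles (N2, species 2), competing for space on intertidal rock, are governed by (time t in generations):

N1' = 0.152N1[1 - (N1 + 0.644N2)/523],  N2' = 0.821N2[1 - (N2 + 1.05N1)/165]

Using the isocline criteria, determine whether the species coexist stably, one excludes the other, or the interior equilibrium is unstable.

Compare the nullcline intercepts: K1/α12 = 523/0.644 = 812 > K2 = 165; K2/α21 = 165/1.05 = 157 < K1 = 523.
Since the inequalities point opposite ways, species 1 can invade but species 2 cannot.

species 1 excludes species 2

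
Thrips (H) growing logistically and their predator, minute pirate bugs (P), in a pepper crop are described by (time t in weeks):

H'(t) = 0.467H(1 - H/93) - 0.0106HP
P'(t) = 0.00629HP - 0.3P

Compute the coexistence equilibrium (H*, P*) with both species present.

From dP/dt = 0 with P > 0: 0.00629H* = 0.3, so H* = 47.7.
Substitute into dH/dt = 0: 0.467(1 - 47.7/93) = 0.0106P*.
The bracket is 0.487, giving P* = 0.228/0.0106 = 21.5.

H* ≈ 47.7, P* ≈ 21.5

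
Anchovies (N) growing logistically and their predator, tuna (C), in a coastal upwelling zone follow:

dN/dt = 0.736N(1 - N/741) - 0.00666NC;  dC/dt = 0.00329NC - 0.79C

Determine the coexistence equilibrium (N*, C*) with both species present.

From dC/dt = 0 with C > 0: 0.00329N* = 0.79, so N* = 240.
Substitute into dN/dt = 0: 0.736(1 - 240/741) = 0.00666C*.
The bracket is 0.676, giving C* = 0.497/0.00666 = 74.7.

N* ≈ 240, C* ≈ 74.7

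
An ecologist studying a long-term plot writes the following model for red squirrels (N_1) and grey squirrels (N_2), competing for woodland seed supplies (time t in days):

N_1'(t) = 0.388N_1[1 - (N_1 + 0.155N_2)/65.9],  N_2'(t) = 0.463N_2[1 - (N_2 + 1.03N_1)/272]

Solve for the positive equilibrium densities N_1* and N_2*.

Setting both brackets to zero gives the nullclines N_1 + 0.155N_2 = 65.9 and 1.03N_1 + N_2 = 272.
Substituting N_2 = 272 - 1.03N_1 into the first: N_1(1 - 0.155·1.03) = 65.9 - 0.155·272.
So N_1* = 23.7/0.84 = 28.3, and then N_2* = 272 - 1.03·28.3 = 243.

N_1* ≈ 28.3, N_2* ≈ 243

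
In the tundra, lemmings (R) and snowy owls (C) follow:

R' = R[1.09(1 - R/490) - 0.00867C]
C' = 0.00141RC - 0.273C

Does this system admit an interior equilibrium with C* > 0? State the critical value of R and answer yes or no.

The predator equation gives dC/dt > 0 only when R > 0.273/0.00141 = 194.
Without the predator, R → K = 490. Since 490 > 194, the predator can invade and persist.

Threshold R = 194; K > 194, so yes, the predator persists.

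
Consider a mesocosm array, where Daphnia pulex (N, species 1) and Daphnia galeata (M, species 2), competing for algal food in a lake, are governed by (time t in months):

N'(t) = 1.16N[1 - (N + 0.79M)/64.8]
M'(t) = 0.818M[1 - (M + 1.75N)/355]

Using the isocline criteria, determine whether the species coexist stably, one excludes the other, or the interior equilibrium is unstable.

Compare the nullcline intercepts: K1/α12 = 64.8/0.79 = 82 < K2 = 355; K2/α21 = 355/1.75 = 203 > K1 = 64.8.
Since the inequalities point opposite ways, species 2 can invade but species 1 cannot.

species 2 excludes species 1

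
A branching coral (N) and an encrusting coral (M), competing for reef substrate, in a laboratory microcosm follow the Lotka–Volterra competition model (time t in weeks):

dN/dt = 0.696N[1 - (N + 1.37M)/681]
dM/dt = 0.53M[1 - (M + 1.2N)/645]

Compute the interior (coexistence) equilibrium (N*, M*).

N* ≈ 315, M* ≈ 267

Setting both brackets to zero gives the nullclines N + 1.37M = 681 and 1.2N + M = 645.
Substituting M = 645 - 1.2N into the first: N(1 - 1.37·1.2) = 681 - 1.37·645.
So N* = -203/-0.644 = 315, and then M* = 645 - 1.2·315 = 267.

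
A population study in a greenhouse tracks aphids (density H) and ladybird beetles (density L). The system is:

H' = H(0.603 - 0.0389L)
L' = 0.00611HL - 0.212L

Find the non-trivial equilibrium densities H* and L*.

H* ≈ 34.7, L* ≈ 15.5

Set dL/dt = 0 with L > 0: 0.00611H - 0.212 = 0, so H* = 0.212/0.00611 = 34.7.
Set dH/dt = 0 with H > 0: 0.603 - 0.0389L = 0, so L* = 0.603/0.0389 = 15.5.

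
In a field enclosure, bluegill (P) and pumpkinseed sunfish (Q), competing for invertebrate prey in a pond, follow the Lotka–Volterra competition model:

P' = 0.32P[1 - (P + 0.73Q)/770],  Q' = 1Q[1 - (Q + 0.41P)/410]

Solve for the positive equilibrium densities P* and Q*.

Setting both brackets to zero gives the nullclines P + 0.73Q = 770 and 0.41P + Q = 410.
Substituting Q = 410 - 0.41P into the first: P(1 - 0.73·0.41) = 770 - 0.73·410.
So P* = 471/0.701 = 672, and then Q* = 410 - 0.41·672 = 135.

P* ≈ 672, Q* ≈ 135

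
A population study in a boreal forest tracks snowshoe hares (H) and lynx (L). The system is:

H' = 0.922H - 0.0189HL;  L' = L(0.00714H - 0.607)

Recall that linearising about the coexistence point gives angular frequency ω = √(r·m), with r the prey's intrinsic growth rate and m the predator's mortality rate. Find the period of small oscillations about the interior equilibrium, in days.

T ≈ 8.4 days

Here r = 0.922 and m = 0.607, so r·m = 0.56.
ω = √0.56 = 0.748 per day, hence T = 2π/ω ≈ 8.4 days.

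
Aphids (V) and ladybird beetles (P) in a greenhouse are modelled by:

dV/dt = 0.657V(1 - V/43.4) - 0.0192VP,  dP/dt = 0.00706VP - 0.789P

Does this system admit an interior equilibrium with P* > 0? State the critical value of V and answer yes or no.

Threshold V = 112; K < 112, so no, the predator goes extinct.

The predator equation gives dP/dt > 0 only when V > 0.789/0.00706 = 112.
Without the predator, V → K = 43.4. Since 43.4 < 112, the predator cannot invade.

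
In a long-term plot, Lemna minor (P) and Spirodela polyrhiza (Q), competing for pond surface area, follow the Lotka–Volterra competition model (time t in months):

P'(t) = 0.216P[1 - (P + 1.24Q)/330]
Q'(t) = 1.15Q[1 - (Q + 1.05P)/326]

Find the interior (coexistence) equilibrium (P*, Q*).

P* ≈ 246, Q* ≈ 67.9

Setting both brackets to zero gives the nullclines P + 1.24Q = 330 and 1.05P + Q = 326.
Substituting Q = 326 - 1.05P into the first: P(1 - 1.24·1.05) = 330 - 1.24·326.
So P* = -74.2/-0.302 = 246, and then Q* = 326 - 1.05·246 = 67.9.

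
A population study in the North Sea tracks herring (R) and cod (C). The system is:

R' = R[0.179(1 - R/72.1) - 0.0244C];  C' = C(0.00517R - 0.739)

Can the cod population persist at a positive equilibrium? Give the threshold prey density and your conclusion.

Threshold R = 143; K < 143, so no, the predator goes extinct.

The predator equation gives dC/dt > 0 only when R > 0.739/0.00517 = 143.
Without the predator, R → K = 72.1. Since 72.1 < 143, the predator cannot invade.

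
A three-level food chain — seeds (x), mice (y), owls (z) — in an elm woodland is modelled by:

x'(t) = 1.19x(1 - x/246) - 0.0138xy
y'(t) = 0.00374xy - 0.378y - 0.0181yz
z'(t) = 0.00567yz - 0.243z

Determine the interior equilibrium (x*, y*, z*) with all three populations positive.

x* ≈ 124, y* ≈ 42.9, z* ≈ 4.68

From dz/dt = 0: 0.00567y* = 0.243, so y* = 42.9.
From dx/dt = 0: 1.19(1 - x*/246) = 0.0138·42.9, giving x* = 246·(1 - 0.497) = 124.
From dy/dt = 0: 0.00374·124 - 0.378 = 0.0181z*, so z* = 0.0848/0.0181 = 4.68.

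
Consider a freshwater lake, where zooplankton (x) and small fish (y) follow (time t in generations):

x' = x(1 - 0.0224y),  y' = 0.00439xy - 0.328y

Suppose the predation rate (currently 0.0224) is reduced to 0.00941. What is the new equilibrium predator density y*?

y* ≈ 106

At the interior fixed point, setting dx/dt = 0 with x > 0 fixes y* = (prey growth rate)/(xy coefficient) — independent of the other coefficients.
With the change, y* = 1/0.00941 = 106; it rises from 44.6.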